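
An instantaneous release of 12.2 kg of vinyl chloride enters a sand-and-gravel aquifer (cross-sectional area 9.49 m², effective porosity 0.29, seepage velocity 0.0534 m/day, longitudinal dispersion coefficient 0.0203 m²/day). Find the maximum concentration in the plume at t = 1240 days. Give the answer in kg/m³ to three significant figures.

The peak of an instantaneous 1D plume sits at x = vt; there the Gaussian factor is 1 and C_max = M/(n_e·A·√(4πDt)), where n_e·A is the pore area the mass is dissolved in.
√(4πDt) = √(4π × 0.0203 × 1240) = 17.79 m, so C_max = 12.2/(0.29 × 9.49 × 17.79) = 0.249 kg/m³.

0.249 kg/m³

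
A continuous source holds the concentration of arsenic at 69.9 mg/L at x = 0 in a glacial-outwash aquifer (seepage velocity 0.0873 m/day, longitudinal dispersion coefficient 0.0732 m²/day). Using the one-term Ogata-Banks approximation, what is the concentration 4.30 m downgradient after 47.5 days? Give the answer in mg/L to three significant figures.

33.3 mg/L

For a continuous step input, C/C₀ ≈ ½·erfc((x−vt)/(2√(Dt))).
vt = 0.0873 × 47.5 = 4.14675 m and 2√(Dt) = 2√(0.0732 × 47.5) = 3.729 m.
Argument (x−vt)/(2√(Dt)) = (4.30 − 4.14675)/3.729 = 0.04110; ½·erfc(0.04110) = 0.4768.
C = 69.9 × 0.4768 = 33.3 mg/L.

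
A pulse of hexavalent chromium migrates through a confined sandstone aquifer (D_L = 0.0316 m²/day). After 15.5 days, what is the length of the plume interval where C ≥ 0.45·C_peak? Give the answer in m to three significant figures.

2.50 m

The plume is Gaussian with σ = √(2Dt) = √(2 × 0.0316 × 15.5) = 0.9897 m.
C/C_peak = exp(−Δx²/(2σ²)) = 0.45 ⇒ Δx = σ·√(−2 ln 0.45) = 0.9897 × 1.264 = 1.251 m.
Width = 2Δx = 2.50 m.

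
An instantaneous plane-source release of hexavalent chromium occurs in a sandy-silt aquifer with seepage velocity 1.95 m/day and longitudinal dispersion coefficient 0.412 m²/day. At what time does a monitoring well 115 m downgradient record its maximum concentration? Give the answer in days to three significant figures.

For the 1D instantaneous-source solution, setting ∂C/∂t = 0 at fixed x gives v²t² + 2Dt − x² = 0, so t = (√(D² + v²x²) − D)/v².
√(D² + v²x²) = √(0.412² + 1.95² × 115²) = 224.3; v² = 3.8025.
t = (224.3 − 0.412)/3.8025 = 58.9 days (vs. the pure-advection estimate x/v = 59.0 d).

58.9 days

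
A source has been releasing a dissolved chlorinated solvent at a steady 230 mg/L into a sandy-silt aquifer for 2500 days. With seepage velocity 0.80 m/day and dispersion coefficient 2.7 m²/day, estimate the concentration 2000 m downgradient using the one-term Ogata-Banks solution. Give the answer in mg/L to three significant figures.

For a continuous step input, C/C₀ ≈ ½·erfc((x−vt)/(2√(Dt))).
vt = 0.80 × 2500 = 2000 m and 2√(Dt) = 2√(2.7 × 2500) = 164.3 m.
Argument (x−vt)/(2√(Dt)) = (2000 − 2000)/164.3 = 0; ½·erfc(0) = 0.5000.
C = 230 × 0.5000 = 115 mg/L.

115 mg/L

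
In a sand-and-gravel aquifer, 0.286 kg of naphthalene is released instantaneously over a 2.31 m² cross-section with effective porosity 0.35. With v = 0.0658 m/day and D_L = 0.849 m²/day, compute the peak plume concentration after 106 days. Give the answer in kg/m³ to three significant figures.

The peak of an instantaneous 1D plume sits at x = vt; there the Gaussian factor is 1 and C_max = M/(n_e·A·√(4πDt)), where n_e·A is the pore area the mass is dissolved in.
√(4πDt) = √(4π × 0.849 × 106) = 33.63 m, so C_max = 0.286/(0.35 × 2.31 × 33.63) = 0.0105 kg/m³.

0.0105 kg/m³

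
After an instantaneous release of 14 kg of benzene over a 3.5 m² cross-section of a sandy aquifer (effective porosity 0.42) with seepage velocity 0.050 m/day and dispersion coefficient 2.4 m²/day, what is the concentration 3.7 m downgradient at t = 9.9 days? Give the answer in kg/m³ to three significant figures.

0.495 kg/m³

For an instantaneous plane source, C(x,t) = M/(n_e·A·√(4πDt)) · exp(−(x−vt)²/(4Dt)), with n_e·A the pore (flow) area.
Plume center vt = 0.050 × 9.9 = 0.495 m, so the well at 3.7 m is 3.205 m downgradient of the peak.
√(4πDt) = 17.28 m, giving peak height M/(n_e·A·√(4πDt)) = 14/(0.42 × 3.5 × 17.28) = 0.5511 kg/m³.
(x−vt)²/(4Dt) = (3.205)²/(4 × 2.4 × 9.9) = 0.1081; exp(−0.1081) = 0.8975.
C = 0.5511 × 0.8975 = 0.495 kg/m³.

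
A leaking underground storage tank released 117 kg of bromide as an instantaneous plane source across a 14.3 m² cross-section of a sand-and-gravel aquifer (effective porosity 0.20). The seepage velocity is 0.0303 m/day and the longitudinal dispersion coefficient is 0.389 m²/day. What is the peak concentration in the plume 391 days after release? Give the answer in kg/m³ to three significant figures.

The peak of an instantaneous 1D plume sits at x = vt; there the Gaussian factor is 1 and C_max = M/(n_e·A·√(4πDt)), where n_e·A is the pore area the mass is dissolved in.
√(4πDt) = √(4π × 0.389 × 391) = 43.72 m, so C_max = 117/(0.20 × 14.3 × 43.72) = 0.936 kg/m³.

0.936 kg/m³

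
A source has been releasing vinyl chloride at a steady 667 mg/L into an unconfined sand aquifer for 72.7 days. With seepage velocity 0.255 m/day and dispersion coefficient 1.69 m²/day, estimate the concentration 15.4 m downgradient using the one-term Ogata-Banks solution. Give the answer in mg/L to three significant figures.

For a continuous step input, C/C₀ ≈ ½·erfc((x−vt)/(2√(Dt))).
vt = 0.255 × 72.7 = 18.5385 m and 2√(Dt) = 2√(1.69 × 72.7) = 22.17 m.
Argument (x−vt)/(2√(Dt)) = (15.4 − 18.5385)/22.17 = -0.1416; ½·erfc(-0.1416) = 0.5794.
C = 667 × 0.5794 = 386 mg/L.

386 mg/L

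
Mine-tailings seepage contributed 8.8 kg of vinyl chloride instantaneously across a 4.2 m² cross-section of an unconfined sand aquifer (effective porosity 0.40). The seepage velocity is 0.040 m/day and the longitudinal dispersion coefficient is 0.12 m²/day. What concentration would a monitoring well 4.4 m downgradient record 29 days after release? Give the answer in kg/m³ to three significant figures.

0.373 kg/m³

For an instantaneous plane source, C(x,t) = M/(n_e·A·√(4πDt)) · exp(−(x−vt)²/(4Dt)), with n_e·A the pore (flow) area.
Plume center vt = 0.040 × 29 = 1.16 m, so the well at 4.4 m is 3.24 m downgradient of the peak.
√(4πDt) = 6.613 m, giving peak height M/(n_e·A·√(4πDt)) = 8.8/(0.40 × 4.2 × 6.613) = 0.7921 kg/m³.
(x−vt)²/(4Dt) = (3.24)²/(4 × 0.12 × 29) = 0.7541; exp(−0.7541) = 0.4704.
C = 0.7921 × 0.4704 = 0.373 kg/m³.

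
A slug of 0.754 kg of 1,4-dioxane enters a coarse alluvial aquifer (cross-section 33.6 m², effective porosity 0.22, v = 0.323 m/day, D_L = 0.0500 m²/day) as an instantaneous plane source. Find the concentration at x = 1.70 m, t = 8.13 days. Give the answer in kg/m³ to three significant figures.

0.0266 kg/m³

For an instantaneous plane source, C(x,t) = M/(n_e·A·√(4πDt)) · exp(−(x−vt)²/(4Dt)), with n_e·A the pore (flow) area.
Plume center vt = 0.323 × 8.13 = 2.62599 m, so the well at 1.70 m is 0.92599 m upgradient of the peak.
√(4πDt) = 2.260 m, giving peak height M/(n_e·A·√(4πDt)) = 0.754/(0.22 × 33.6 × 2.260) = 0.04513 kg/m³.
(x−vt)²/(4Dt) = (-0.92599)²/(4 × 0.0500 × 8.13) = 0.5273; exp(−0.5273) = 0.5902.
C = 0.04513 × 0.5902 = 0.0266 kg/m³.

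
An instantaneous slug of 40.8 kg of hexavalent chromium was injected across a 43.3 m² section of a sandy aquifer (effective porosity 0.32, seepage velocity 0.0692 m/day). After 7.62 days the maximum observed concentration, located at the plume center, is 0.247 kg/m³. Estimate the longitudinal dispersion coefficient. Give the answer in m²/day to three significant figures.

1.48 m²/day

At the plume center C_max = M/(n_e·A·√(4πDt)), so D = M²/(4πt·(n_e·A·C_max)²).
n_e·A·C_max = 0.32 × 43.3 × 0.247 = 3.422 kg/m.
D = 40.8²/(4π × 7.62 × 3.422²) = 1.48 m²/day.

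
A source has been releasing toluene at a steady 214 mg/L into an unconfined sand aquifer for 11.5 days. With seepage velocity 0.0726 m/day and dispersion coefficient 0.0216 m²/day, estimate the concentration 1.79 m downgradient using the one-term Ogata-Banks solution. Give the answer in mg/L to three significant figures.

18.8 mg/L

For a continuous step input, C/C₀ ≈ ½·erfc((x−vt)/(2√(Dt))).
vt = 0.0726 × 11.5 = 0.8349 m and 2√(Dt) = 2√(0.0216 × 11.5) = 0.9968 m.
Argument (x−vt)/(2√(Dt)) = (1.79 − 0.8349)/0.9968 = 0.9582; ½·erfc(0.9582) = 0.08769.
C = 214 × 0.08769 = 18.8 mg/L.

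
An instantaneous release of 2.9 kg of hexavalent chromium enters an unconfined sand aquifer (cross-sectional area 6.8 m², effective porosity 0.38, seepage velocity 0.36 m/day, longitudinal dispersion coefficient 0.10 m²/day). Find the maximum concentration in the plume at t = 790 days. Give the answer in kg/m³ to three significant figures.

0.0356 kg/m³

The peak of an instantaneous 1D plume sits at x = vt; there the Gaussian factor is 1 and C_max = M/(n_e·A·√(4πDt)), where n_e·A is the pore area the mass is dissolved in.
√(4πDt) = √(4π × 0.10 × 790) = 31.51 m, so C_max = 2.9/(0.38 × 6.8 × 31.51) = 0.0356 kg/m³.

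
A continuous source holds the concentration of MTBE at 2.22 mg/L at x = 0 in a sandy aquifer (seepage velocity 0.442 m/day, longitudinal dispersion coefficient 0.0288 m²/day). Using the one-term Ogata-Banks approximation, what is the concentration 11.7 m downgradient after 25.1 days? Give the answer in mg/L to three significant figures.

0.682 mg/L

For a continuous step input, C/C₀ ≈ ½·erfc((x−vt)/(2√(Dt))).
vt = 0.442 × 25.1 = 11.0942 m and 2√(Dt) = 2√(0.0288 × 25.1) = 1.700 m.
Argument (x−vt)/(2√(Dt)) = (11.7 − 11.0942)/1.700 = 0.3564; ½·erfc(0.3564) = 0.3071.
C = 2.22 × 0.3071 = 0.682 mg/L.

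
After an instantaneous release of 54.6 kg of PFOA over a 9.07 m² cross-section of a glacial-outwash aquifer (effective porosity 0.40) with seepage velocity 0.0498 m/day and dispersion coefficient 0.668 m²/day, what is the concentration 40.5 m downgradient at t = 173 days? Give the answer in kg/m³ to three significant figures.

0.0438 kg/m³

For an instantaneous plane source, C(x,t) = M/(n_e·A·√(4πDt)) · exp(−(x−vt)²/(4Dt)), with n_e·A the pore (flow) area.
Plume center vt = 0.0498 × 173 = 8.6154 m, so the well at 40.5 m is 31.8846 m downgradient of the peak.
√(4πDt) = 38.11 m, giving peak height M/(n_e·A·√(4πDt)) = 54.6/(0.40 × 9.07 × 38.11) = 0.3949 kg/m³.
(x−vt)²/(4Dt) = (31.8846)²/(4 × 0.668 × 173) = 2.199; exp(−2.199) = 0.1109.
C = 0.3949 × 0.1109 = 0.0438 kg/m³.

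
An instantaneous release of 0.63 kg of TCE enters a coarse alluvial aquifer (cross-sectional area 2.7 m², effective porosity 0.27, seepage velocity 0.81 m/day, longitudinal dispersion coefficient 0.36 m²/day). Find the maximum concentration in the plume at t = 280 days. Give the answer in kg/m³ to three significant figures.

0.0243 kg/m³

The peak of an instantaneous 1D plume sits at x = vt; there the Gaussian factor is 1 and C_max = M/(n_e·A·√(4πDt)), where n_e·A is the pore area the mass is dissolved in.
√(4πDt) = √(4π × 0.36 × 280) = 35.59 m, so C_max = 0.63/(0.27 × 2.7 × 35.59) = 0.0243 kg/m³.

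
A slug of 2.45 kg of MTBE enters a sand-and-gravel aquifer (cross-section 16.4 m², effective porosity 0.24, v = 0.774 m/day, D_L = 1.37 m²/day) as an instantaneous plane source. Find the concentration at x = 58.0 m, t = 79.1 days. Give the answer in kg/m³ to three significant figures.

0.0165 kg/m³

For an instantaneous plane source, C(x,t) = M/(n_e·A·√(4πDt)) · exp(−(x−vt)²/(4Dt)), with n_e·A the pore (flow) area.
Plume center vt = 0.774 × 79.1 = 61.2234 m, so the well at 58.0 m is 3.2234 m upgradient of the peak.
√(4πDt) = 36.90 m, giving peak height M/(n_e·A·√(4πDt)) = 2.45/(0.24 × 16.4 × 36.90) = 0.01687 kg/m³.
(x−vt)²/(4Dt) = (-3.2234)²/(4 × 1.37 × 79.1) = 0.02397; exp(−0.02397) = 0.9763.
C = 0.01687 × 0.9763 = 0.0165 kg/m³.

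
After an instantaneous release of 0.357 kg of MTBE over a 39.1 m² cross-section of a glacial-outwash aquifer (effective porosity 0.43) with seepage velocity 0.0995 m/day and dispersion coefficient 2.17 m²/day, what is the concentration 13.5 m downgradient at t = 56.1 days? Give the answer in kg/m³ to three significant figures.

0.000477 kg/m³

For an instantaneous plane source, C(x,t) = M/(n_e·A·√(4πDt)) · exp(−(x−vt)²/(4Dt)), with n_e·A the pore (flow) area.
Plume center vt = 0.0995 × 56.1 = 5.58195 m, so the well at 13.5 m is 7.91805 m downgradient of the peak.
√(4πDt) = 39.11 m, giving peak height M/(n_e·A·√(4πDt)) = 0.357/(0.43 × 39.1 × 39.11) = 0.0005429 kg/m³.
(x−vt)²/(4Dt) = (7.91805)²/(4 × 2.17 × 56.1) = 0.1288; exp(−0.1288) = 0.8791.
C = 0.0005429 × 0.8791 = 0.000477 kg/m³.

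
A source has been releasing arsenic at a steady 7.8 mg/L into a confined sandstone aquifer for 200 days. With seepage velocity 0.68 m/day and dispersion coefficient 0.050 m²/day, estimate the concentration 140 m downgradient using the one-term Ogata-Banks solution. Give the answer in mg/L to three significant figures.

For a continuous step input, C/C₀ ≈ ½·erfc((x−vt)/(2√(Dt))).
vt = 0.68 × 200 = 136 m and 2√(Dt) = 2√(0.050 × 200) = 6.325 m.
Argument (x−vt)/(2√(Dt)) = (140 − 136)/6.325 = 0.6324; ½·erfc(0.6324) = 0.1856.
C = 7.8 × 0.1856 = 1.45 mg/L.

1.45 mg/L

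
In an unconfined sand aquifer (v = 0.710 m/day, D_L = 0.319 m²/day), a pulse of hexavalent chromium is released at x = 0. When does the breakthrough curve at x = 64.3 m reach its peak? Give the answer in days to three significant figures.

For the 1D instantaneous-source solution, setting ∂C/∂t = 0 at fixed x gives v²t² + 2Dt − x² = 0, so t = (√(D² + v²x²) − D)/v².
√(D² + v²x²) = √(0.319² + 0.710² × 64.3²) = 45.65; v² = 0.5041.
t = (45.65 − 0.319)/0.5041 = 89.9 days (vs. the pure-advection estimate x/v = 90.6 d).

89.9 days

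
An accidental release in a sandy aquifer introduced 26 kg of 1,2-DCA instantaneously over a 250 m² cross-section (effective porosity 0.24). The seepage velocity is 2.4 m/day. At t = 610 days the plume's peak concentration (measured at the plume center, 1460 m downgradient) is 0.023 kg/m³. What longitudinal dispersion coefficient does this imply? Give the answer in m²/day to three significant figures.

At the plume center C_max = M/(n_e·A·√(4πDt)), so D = M²/(4πt·(n_e·A·C_max)²).
n_e·A·C_max = 0.24 × 250 × 0.023 = 1.380 kg/m.
D = 26²/(4π × 610 × 1.380²) = 0.0463 m²/day.

0.0463 m²/day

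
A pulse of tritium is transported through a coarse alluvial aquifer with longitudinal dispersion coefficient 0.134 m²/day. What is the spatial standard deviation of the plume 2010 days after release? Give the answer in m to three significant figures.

Dispersive spreading gives a Gaussian with σ² = 2Dt; advection only shifts the center.
σ = √(2 × 0.134 × 2010) = 23.2 m.

23.2 m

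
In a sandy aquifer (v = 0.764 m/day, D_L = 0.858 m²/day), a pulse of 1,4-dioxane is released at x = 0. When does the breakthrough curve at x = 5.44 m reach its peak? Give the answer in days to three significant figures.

For the 1D instantaneous-source solution, setting ∂C/∂t = 0 at fixed x gives v²t² + 2Dt − x² = 0, so t = (√(D² + v²x²) − D)/v².
√(D² + v²x²) = √(0.858² + 0.764² × 5.44²) = 4.244; v² = 0.583696.
t = (4.244 − 0.858)/0.583696 = 5.80 days (vs. the pure-advection estimate x/v = 7.12 d).

5.80 days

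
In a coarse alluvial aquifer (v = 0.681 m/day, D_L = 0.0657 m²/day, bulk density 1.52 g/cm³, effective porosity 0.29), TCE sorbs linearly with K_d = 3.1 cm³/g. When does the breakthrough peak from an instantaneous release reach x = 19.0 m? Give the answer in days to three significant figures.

479 days

Retardation factor R = 1 + ρ_b·K_d/n = 1 + 1.52 × 3.1/0.29 = 17.25.
Sorption retards both mechanisms: v_R = v/R = 0.03948 m/day, D_R = D/R = 0.003809 m²/day.
Peak time from v_R²t² + 2D_R t − x² = 0: t = (√(D_R² + v_R²x²) − D_R)/v_R².
√(D_R² + v_R²x²) = √(0.003809² + 0.03948² × 19.0²) = 0.7501; v_R² = 0.001559.
t = (0.7501 − 0.003809)/0.001559 = 479 days.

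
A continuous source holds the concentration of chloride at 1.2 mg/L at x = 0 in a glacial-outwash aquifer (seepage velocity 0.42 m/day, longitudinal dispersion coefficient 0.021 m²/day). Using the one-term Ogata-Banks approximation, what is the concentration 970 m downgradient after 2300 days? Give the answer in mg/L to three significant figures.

0.410 mg/L

For a continuous step input, C/C₀ ≈ ½·erfc((x−vt)/(2√(Dt))).
vt = 0.42 × 2300 = 966 m and 2√(Dt) = 2√(0.021 × 2300) = 13.90 m.
Argument (x−vt)/(2√(Dt)) = (970 − 966)/13.90 = 0.2878; ½·erfc(0.2878) = 0.3420.
C = 1.2 × 0.3420 = 0.410 mg/L.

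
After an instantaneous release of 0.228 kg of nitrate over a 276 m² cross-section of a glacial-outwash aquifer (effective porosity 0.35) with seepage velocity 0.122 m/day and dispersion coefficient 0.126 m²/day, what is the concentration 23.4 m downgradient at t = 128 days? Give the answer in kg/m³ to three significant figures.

6.48e-05 kg/m³

For an instantaneous plane source, C(x,t) = M/(n_e·A·√(4πDt)) · exp(−(x−vt)²/(4Dt)), with n_e·A the pore (flow) area.
Plume center vt = 0.122 × 128 = 15.616 m, so the well at 23.4 m is 7.784 m downgradient of the peak.
√(4πDt) = 14.24 m, giving peak height M/(n_e·A·√(4πDt)) = 0.228/(0.35 × 276 × 14.24) = 0.0001657 kg/m³.
(x−vt)²/(4Dt) = (7.784)²/(4 × 0.126 × 128) = 0.9392; exp(−0.9392) = 0.3909.
C = 0.0001657 × 0.3909 = 6.48e-05 kg/m³.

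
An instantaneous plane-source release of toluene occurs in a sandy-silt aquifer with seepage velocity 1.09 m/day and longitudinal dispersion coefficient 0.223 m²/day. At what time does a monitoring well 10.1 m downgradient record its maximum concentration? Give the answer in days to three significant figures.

9.08 days

For the 1D instantaneous-source solution, setting ∂C/∂t = 0 at fixed x gives v²t² + 2Dt − x² = 0, so t = (√(D² + v²x²) − D)/v².
√(D² + v²x²) = √(0.223² + 1.09² × 10.1²) = 11.01; v² = 1.1881.
t = (11.01 − 0.223)/1.1881 = 9.08 days (vs. the pure-advection estimate x/v = 9.27 d).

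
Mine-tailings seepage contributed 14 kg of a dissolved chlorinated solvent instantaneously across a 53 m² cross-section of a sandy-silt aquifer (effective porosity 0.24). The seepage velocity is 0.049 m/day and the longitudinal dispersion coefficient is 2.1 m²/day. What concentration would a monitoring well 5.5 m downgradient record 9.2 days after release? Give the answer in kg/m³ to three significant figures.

0.0508 kg/m³

For an instantaneous plane source, C(x,t) = M/(n_e·A·√(4πDt)) · exp(−(x−vt)²/(4Dt)), with n_e·A the pore (flow) area.
Plume center vt = 0.049 × 9.2 = 0.4508 m, so the well at 5.5 m is 5.0492 m downgradient of the peak.
√(4πDt) = 15.58 m, giving peak height M/(n_e·A·√(4πDt)) = 14/(0.24 × 53 × 15.58) = 0.07064 kg/m³.
(x−vt)²/(4Dt) = (5.0492)²/(4 × 2.1 × 9.2) = 0.3299; exp(−0.3299) = 0.7190.
C = 0.07064 × 0.7190 = 0.0508 kg/m³.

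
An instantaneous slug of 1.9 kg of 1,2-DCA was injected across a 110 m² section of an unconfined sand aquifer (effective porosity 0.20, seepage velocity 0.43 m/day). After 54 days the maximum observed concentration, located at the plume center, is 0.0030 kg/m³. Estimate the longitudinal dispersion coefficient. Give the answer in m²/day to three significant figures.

1.22 m²/day

At the plume center C_max = M/(n_e·A·√(4πDt)), so D = M²/(4πt·(n_e·A·C_max)²).
n_e·A·C_max = 0.20 × 110 × 0.0030 = 0.06600 kg/m.
D = 1.9²/(4π × 54 × 0.06600²) = 1.22 m²/day.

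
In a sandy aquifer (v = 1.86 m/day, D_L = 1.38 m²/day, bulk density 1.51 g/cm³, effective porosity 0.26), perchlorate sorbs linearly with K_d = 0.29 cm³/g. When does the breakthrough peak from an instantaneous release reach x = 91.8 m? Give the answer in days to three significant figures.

131 days

Retardation factor R = 1 + ρ_b·K_d/n = 1 + 1.51 × 0.29/0.26 = 2.684.
Sorption retards both mechanisms: v_R = v/R = 0.6930 m/day, D_R = D/R = 0.5142 m²/day.
Peak time from v_R²t² + 2D_R t − x² = 0: t = (√(D_R² + v_R²x²) − D_R)/v_R².
√(D_R² + v_R²x²) = √(0.5142² + 0.6930² × 91.8²) = 63.62; v_R² = 0.4802.
t = (63.62 − 0.5142)/0.4802 = 131 days.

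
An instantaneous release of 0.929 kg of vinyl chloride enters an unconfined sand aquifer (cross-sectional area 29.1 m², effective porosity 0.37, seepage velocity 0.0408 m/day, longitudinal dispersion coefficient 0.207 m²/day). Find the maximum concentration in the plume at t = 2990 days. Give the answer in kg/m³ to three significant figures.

0.000978 kg/m³

The peak of an instantaneous 1D plume sits at x = vt; there the Gaussian factor is 1 and C_max = M/(n_e·A·√(4πDt)), where n_e·A is the pore area the mass is dissolved in.
√(4πDt) = √(4π × 0.207 × 2990) = 88.19 m, so C_max = 0.929/(0.37 × 29.1 × 88.19) = 0.000978 kg/m³.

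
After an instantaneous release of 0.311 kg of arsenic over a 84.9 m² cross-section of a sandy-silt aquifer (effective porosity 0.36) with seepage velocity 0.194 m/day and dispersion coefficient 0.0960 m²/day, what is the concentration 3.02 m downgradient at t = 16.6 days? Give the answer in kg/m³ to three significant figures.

For an instantaneous plane source, C(x,t) = M/(n_e·A·√(4πDt)) · exp(−(x−vt)²/(4Dt)), with n_e·A the pore (flow) area.
Plume center vt = 0.194 × 16.6 = 3.2204 m, so the well at 3.02 m is 0.2004 m upgradient of the peak.
√(4πDt) = 4.475 m, giving peak height M/(n_e·A·√(4πDt)) = 0.311/(0.36 × 84.9 × 4.475) = 0.002274 kg/m³.
(x−vt)²/(4Dt) = (-0.2004)²/(4 × 0.0960 × 16.6) = 0.006300; exp(−0.006300) = 0.9937.
C = 0.002274 × 0.9937 = 0.00226 kg/m³.

0.00226 kg/m³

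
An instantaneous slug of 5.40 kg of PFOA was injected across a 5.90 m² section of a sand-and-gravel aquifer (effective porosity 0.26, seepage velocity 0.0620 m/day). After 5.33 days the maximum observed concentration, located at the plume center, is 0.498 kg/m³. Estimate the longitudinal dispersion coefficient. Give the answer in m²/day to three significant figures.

0.746 m²/day

At the plume center C_max = M/(n_e·A·√(4πDt)), so D = M²/(4πt·(n_e·A·C_max)²).
n_e·A·C_max = 0.26 × 5.90 × 0.498 = 0.7639 kg/m.
D = 5.40²/(4π × 5.33 × 0.7639²) = 0.746 m²/day.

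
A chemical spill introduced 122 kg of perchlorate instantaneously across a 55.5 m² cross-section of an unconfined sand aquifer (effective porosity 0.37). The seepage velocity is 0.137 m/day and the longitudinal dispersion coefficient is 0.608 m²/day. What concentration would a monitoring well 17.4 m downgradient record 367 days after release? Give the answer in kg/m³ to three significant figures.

For an instantaneous plane source, C(x,t) = M/(n_e·A·√(4πDt)) · exp(−(x−vt)²/(4Dt)), with n_e·A the pore (flow) area.
Plume center vt = 0.137 × 367 = 50.279 m, so the well at 17.4 m is 32.879 m upgradient of the peak.
√(4πDt) = 52.95 m, giving peak height M/(n_e·A·√(4πDt)) = 122/(0.37 × 55.5 × 52.95) = 0.1122 kg/m³.
(x−vt)²/(4Dt) = (-32.879)²/(4 × 0.608 × 367) = 1.211; exp(−1.211) = 0.2979.
C = 0.1122 × 0.2979 = 0.0334 kg/m³.

0.0334 kg/m³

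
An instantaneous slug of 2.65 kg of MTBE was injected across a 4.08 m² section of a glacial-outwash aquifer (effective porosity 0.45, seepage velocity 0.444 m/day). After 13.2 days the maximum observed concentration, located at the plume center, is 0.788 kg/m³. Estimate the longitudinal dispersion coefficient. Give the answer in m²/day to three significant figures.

0.0202 m²/day

At the plume center C_max = M/(n_e·A·√(4πDt)), so D = M²/(4πt·(n_e·A·C_max)²).
n_e·A·C_max = 0.45 × 4.08 × 0.788 = 1.447 kg/m.
D = 2.65²/(4π × 13.2 × 1.447²) = 0.0202 m²/day.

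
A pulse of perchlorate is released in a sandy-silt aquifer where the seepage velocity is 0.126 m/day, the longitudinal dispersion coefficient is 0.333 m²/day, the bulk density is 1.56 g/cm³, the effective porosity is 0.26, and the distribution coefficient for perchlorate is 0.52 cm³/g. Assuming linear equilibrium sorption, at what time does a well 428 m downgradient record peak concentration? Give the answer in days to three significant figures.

Retardation factor R = 1 + ρ_b·K_d/n = 1 + 1.56 × 0.52/0.26 = 4.120.
Sorption retards both mechanisms: v_R = v/R = 0.03058 m/day, D_R = D/R = 0.08083 m²/day.
Peak time from v_R²t² + 2D_R t − x² = 0: t = (√(D_R² + v_R²x²) − D_R)/v_R².
√(D_R² + v_R²x²) = √(0.08083² + 0.03058² × 428²) = 13.09; v_R² = 0.0009351.
t = (13.09 − 0.08083)/0.0009351 = 13900 days.

13900 days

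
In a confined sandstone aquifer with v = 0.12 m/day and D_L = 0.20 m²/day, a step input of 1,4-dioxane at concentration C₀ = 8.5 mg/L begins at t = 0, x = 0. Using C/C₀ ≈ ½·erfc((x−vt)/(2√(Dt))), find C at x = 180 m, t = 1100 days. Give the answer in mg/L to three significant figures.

0.0940 mg/L

For a continuous step input, C/C₀ ≈ ½·erfc((x−vt)/(2√(Dt))).
vt = 0.12 × 1100 = 132 m and 2√(Dt) = 2√(0.20 × 1100) = 29.66 m.
Argument (x−vt)/(2√(Dt)) = (180 − 132)/29.66 = 1.618; ½·erfc(1.618) = 0.01106.
C = 8.5 × 0.01106 = 0.0940 mg/L.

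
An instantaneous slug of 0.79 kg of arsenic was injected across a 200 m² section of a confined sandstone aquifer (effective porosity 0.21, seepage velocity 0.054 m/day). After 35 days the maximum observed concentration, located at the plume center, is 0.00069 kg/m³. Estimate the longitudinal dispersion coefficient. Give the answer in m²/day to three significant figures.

1.69 m²/day

At the plume center C_max = M/(n_e·A·√(4πDt)), so D = M²/(4πt·(n_e·A·C_max)²).
n_e·A·C_max = 0.21 × 200 × 0.00069 = 0.02898 kg/m.
D = 0.79²/(4π × 35 × 0.02898²) = 1.69 m²/day.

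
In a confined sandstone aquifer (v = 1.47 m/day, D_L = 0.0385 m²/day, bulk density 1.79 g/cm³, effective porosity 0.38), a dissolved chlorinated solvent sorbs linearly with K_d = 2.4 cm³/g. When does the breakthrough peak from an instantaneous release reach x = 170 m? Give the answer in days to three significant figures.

1420 days

Retardation factor R = 1 + ρ_b·K_d/n = 1 + 1.79 × 2.4/0.38 = 12.31.
Sorption retards both mechanisms: v_R = v/R = 0.1194 m/day, D_R = D/R = 0.003128 m²/day.
Peak time from v_R²t² + 2D_R t − x² = 0: t = (√(D_R² + v_R²x²) − D_R)/v_R².
√(D_R² + v_R²x²) = √(0.003128² + 0.1194² × 170²) = 20.30; v_R² = 0.01426.
t = (20.30 − 0.003128)/0.01426 = 1420 days.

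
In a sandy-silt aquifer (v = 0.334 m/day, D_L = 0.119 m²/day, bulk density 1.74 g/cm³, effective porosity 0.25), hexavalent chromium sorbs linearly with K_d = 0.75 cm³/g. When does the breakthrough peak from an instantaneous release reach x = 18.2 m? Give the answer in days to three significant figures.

332 days

Retardation factor R = 1 + ρ_b·K_d/n = 1 + 1.74 × 0.75/0.25 = 6.220.
Sorption retards both mechanisms: v_R = v/R = 0.05370 m/day, D_R = D/R = 0.01913 m²/day.
Peak time from v_R²t² + 2D_R t − x² = 0: t = (√(D_R² + v_R²x²) − D_R)/v_R².
√(D_R² + v_R²x²) = √(0.01913² + 0.05370² × 18.2²) = 0.9775; v_R² = 0.002884.
t = (0.9775 − 0.01913)/0.002884 = 332 days.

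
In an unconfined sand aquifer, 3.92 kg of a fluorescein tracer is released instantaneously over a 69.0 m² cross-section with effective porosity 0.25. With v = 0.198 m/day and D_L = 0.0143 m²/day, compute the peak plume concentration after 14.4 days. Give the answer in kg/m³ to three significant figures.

The peak of an instantaneous 1D plume sits at x = vt; there the Gaussian factor is 1 and C_max = M/(n_e·A·√(4πDt)), where n_e·A is the pore area the mass is dissolved in.
√(4πDt) = √(4π × 0.0143 × 14.4) = 1.609 m, so C_max = 3.92/(0.25 × 69.0 × 1.609) = 0.141 kg/m³.

0.141 kg/m³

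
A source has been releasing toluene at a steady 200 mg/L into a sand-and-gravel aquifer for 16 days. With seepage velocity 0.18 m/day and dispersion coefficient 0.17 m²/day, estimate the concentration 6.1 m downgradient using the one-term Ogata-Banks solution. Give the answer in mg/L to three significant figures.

16.7 mg/L

For a continuous step input, C/C₀ ≈ ½·erfc((x−vt)/(2√(Dt))).
vt = 0.18 × 16 = 2.88 m and 2√(Dt) = 2√(0.17 × 16) = 3.298 m.
Argument (x−vt)/(2√(Dt)) = (6.1 − 2.88)/3.298 = 0.9763; ½·erfc(0.9763) = 0.08369.
C = 200 × 0.08369 = 16.7 mg/L.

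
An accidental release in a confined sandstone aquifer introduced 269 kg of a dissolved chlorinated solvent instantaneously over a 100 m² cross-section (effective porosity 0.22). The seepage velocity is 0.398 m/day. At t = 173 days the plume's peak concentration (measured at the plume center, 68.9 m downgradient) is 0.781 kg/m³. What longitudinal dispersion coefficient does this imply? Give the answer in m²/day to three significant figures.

At the plume center C_max = M/(n_e·A·√(4πDt)), so D = M²/(4πt·(n_e·A·C_max)²).
n_e·A·C_max = 0.22 × 100 × 0.781 = 17.18 kg/m.
D = 269²/(4π × 173 × 17.18²) = 0.113 m²/day.

0.113 m²/day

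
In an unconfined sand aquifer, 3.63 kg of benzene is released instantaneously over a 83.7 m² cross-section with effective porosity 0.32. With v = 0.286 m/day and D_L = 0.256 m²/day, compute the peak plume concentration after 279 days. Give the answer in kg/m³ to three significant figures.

0.00452 kg/m³

The peak of an instantaneous 1D plume sits at x = vt; there the Gaussian factor is 1 and C_max = M/(n_e·A·√(4πDt)), where n_e·A is the pore area the mass is dissolved in.
√(4πDt) = √(4π × 0.256 × 279) = 29.96 m, so C_max = 3.63/(0.32 × 83.7 × 29.96) = 0.00452 kg/m³.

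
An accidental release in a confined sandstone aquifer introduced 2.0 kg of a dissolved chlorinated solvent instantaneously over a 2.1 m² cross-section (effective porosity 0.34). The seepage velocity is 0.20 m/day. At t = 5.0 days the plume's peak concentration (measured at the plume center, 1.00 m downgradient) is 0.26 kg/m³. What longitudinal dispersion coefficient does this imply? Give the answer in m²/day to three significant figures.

1.85 m²/day

At the plume center C_max = M/(n_e·A·√(4πDt)), so D = M²/(4πt·(n_e·A·C_max)²).
n_e·A·C_max = 0.34 × 2.1 × 0.26 = 0.1856 kg/m.
D = 2.0²/(4π × 5.0 × 0.1856²) = 1.85 m²/day.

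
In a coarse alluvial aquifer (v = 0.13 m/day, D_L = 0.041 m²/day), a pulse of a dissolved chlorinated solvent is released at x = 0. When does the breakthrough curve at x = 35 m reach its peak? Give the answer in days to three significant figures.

267 days

For the 1D instantaneous-source solution, setting ∂C/∂t = 0 at fixed x gives v²t² + 2Dt − x² = 0, so t = (√(D² + v²x²) − D)/v².
√(D² + v²x²) = √(0.041² + 0.13² × 35²) = 4.550; v² = 0.0169.
t = (4.550 − 0.041)/0.0169 = 267 days (vs. the pure-advection estimate x/v = 269 d).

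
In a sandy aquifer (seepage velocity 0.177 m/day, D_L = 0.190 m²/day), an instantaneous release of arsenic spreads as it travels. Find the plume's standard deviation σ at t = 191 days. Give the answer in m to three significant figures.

Dispersive spreading gives a Gaussian with σ² = 2Dt; advection only shifts the center.
σ = √(2 × 0.190 × 191) = 8.52 m.

8.52 m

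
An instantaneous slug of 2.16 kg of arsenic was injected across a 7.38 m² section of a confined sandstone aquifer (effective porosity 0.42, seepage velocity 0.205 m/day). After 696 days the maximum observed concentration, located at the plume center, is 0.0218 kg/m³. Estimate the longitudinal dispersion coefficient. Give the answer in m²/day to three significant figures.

At the plume center C_max = M/(n_e·A·√(4πDt)), so D = M²/(4πt·(n_e·A·C_max)²).
n_e·A·C_max = 0.42 × 7.38 × 0.0218 = 0.06757 kg/m.
D = 2.16²/(4π × 696 × 0.06757²) = 0.117 m²/day.

0.117 m²/day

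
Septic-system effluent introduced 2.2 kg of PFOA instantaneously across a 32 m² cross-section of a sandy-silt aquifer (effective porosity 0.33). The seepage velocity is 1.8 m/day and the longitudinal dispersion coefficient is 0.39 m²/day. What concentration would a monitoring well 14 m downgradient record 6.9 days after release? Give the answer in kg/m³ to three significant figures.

For an instantaneous plane source, C(x,t) = M/(n_e·A·√(4πDt)) · exp(−(x−vt)²/(4Dt)), with n_e·A the pore (flow) area.
Plume center vt = 1.8 × 6.9 = 12.42 m, so the well at 14 m is 1.58 m downgradient of the peak.
√(4πDt) = 5.815 m, giving peak height M/(n_e·A·√(4πDt)) = 2.2/(0.33 × 32 × 5.815) = 0.03583 kg/m³.
(x−vt)²/(4Dt) = (1.58)²/(4 × 0.39 × 6.9) = 0.2319; exp(−0.2319) = 0.7930.
C = 0.03583 × 0.7930 = 0.0284 kg/m³.

0.0284 kg/m³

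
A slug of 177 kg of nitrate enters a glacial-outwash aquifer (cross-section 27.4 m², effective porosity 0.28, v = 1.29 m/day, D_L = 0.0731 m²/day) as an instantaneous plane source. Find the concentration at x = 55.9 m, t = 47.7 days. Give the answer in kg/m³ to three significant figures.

For an instantaneous plane source, C(x,t) = M/(n_e·A·√(4πDt)) · exp(−(x−vt)²/(4Dt)), with n_e·A the pore (flow) area.
Plume center vt = 1.29 × 47.7 = 61.533 m, so the well at 55.9 m is 5.633 m upgradient of the peak.
√(4πDt) = 6.619 m, giving peak height M/(n_e·A·√(4πDt)) = 177/(0.28 × 27.4 × 6.619) = 3.486 kg/m³.
(x−vt)²/(4Dt) = (-5.633)²/(4 × 0.0731 × 47.7) = 2.275; exp(−2.275) = 0.1028.
C = 3.486 × 0.1028 = 0.358 kg/m³.

0.358 kg/m³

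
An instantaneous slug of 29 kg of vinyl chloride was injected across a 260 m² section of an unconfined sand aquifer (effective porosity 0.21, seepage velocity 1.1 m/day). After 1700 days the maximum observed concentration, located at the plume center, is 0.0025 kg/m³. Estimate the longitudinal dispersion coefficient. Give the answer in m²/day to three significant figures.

At the plume center C_max = M/(n_e·A·√(4πDt)), so D = M²/(4πt·(n_e·A·C_max)²).
n_e·A·C_max = 0.21 × 260 × 0.0025 = 0.1365 kg/m.
D = 29²/(4π × 1700 × 0.1365²) = 2.11 m²/day.

2.11 m²/day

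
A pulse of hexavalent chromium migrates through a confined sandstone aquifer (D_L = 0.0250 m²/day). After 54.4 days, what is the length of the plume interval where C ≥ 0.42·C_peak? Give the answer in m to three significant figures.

4.34 m

The plume is Gaussian with σ = √(2Dt) = √(2 × 0.0250 × 54.4) = 1.649 m.
C/C_peak = exp(−Δx²/(2σ²)) = 0.42 ⇒ Δx = σ·√(−2 ln 0.42) = 1.649 × 1.317 = 2.172 m.
Width = 2Δx = 4.34 m.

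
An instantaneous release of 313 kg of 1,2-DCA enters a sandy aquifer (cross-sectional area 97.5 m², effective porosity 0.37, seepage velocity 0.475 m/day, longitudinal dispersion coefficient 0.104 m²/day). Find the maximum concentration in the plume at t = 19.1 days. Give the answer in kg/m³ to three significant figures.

1.74 kg/m³

The peak of an instantaneous 1D plume sits at x = vt; there the Gaussian factor is 1 and C_max = M/(n_e·A·√(4πDt)), where n_e·A is the pore area the mass is dissolved in.
√(4πDt) = √(4π × 0.104 × 19.1) = 4.996 m, so C_max = 313/(0.37 × 97.5 × 4.996) = 1.74 kg/m³.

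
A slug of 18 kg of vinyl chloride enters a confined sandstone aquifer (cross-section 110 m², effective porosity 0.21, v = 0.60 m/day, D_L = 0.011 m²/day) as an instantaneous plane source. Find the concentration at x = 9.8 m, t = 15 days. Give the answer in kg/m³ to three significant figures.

For an instantaneous plane source, C(x,t) = M/(n_e·A·√(4πDt)) · exp(−(x−vt)²/(4Dt)), with n_e·A the pore (flow) area.
Plume center vt = 0.60 × 15 = 9 m, so the well at 9.8 m is 0.8 m downgradient of the peak.
√(4πDt) = 1.440 m, giving peak height M/(n_e·A·√(4πDt)) = 18/(0.21 × 110 × 1.440) = 0.5411 kg/m³.
(x−vt)²/(4Dt) = (0.8)²/(4 × 0.011 × 15) = 0.9697; exp(−0.9697) = 0.3792.
C = 0.5411 × 0.3792 = 0.205 kg/m³.

0.205 kg/m³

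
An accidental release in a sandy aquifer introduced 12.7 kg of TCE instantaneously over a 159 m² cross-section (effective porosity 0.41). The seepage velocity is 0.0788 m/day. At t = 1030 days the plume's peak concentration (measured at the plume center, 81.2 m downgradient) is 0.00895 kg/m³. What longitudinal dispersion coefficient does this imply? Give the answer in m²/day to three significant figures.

At the plume center C_max = M/(n_e·A·√(4πDt)), so D = M²/(4πt·(n_e·A·C_max)²).
n_e·A·C_max = 0.41 × 159 × 0.00895 = 0.5835 kg/m.
D = 12.7²/(4π × 1030 × 0.5835²) = 0.0366 m²/day.

0.0366 m²/day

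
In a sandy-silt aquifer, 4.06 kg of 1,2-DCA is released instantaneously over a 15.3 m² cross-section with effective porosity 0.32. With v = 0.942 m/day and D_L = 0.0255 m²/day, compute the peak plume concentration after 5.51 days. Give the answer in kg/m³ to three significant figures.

0.624 kg/m³

The peak of an instantaneous 1D plume sits at x = vt; there the Gaussian factor is 1 and C_max = M/(n_e·A·√(4πDt)), where n_e·A is the pore area the mass is dissolved in.
√(4πDt) = √(4π × 0.0255 × 5.51) = 1.329 m, so C_max = 4.06/(0.32 × 15.3 × 1.329) = 0.624 kg/m³.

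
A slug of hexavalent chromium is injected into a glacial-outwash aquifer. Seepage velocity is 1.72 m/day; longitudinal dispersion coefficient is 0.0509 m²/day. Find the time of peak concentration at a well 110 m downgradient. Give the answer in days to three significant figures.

63.9 days

For the 1D instantaneous-source solution, setting ∂C/∂t = 0 at fixed x gives v²t² + 2Dt − x² = 0, so t = (√(D² + v²x²) − D)/v².
√(D² + v²x²) = √(0.0509² + 1.72² × 110²) = 189.2; v² = 2.9584.
t = (189.2 − 0.0509)/2.9584 = 63.9 days (vs. the pure-advection estimate x/v = 64.0 d).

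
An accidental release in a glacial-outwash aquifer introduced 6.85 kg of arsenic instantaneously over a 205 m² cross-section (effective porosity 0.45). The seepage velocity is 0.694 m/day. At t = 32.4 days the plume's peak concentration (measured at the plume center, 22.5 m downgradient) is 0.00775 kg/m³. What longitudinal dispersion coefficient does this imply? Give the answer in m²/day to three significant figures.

At the plume center C_max = M/(n_e·A·√(4πDt)), so D = M²/(4πt·(n_e·A·C_max)²).
n_e·A·C_max = 0.45 × 205 × 0.00775 = 0.7149 kg/m.
D = 6.85²/(4π × 32.4 × 0.7149²) = 0.225 m²/day.

0.225 m²/day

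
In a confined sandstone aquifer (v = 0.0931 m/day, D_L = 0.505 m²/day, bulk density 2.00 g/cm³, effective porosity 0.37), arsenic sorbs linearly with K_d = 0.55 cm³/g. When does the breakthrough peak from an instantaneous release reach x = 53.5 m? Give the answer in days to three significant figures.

Retardation factor R = 1 + ρ_b·K_d/n = 1 + 2.00 × 0.55/0.37 = 3.973.
Sorption retards both mechanisms: v_R = v/R = 0.02343 m/day, D_R = D/R = 0.1271 m²/day.
Peak time from v_R²t² + 2D_R t − x² = 0: t = (√(D_R² + v_R²x²) − D_R)/v_R².
√(D_R² + v_R²x²) = √(0.1271² + 0.02343² × 53.5²) = 1.260; v_R² = 0.0005490.
t = (1.260 − 0.1271)/0.0005490 = 2060 days.

2060 days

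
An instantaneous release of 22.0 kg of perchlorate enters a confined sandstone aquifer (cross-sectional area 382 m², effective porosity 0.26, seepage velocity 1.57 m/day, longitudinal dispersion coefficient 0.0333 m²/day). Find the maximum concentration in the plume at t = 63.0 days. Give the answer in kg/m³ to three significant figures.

The peak of an instantaneous 1D plume sits at x = vt; there the Gaussian factor is 1 and C_max = M/(n_e·A·√(4πDt)), where n_e·A is the pore area the mass is dissolved in.
√(4πDt) = √(4π × 0.0333 × 63.0) = 5.134 m, so C_max = 22.0/(0.26 × 382 × 5.134) = 0.0431 kg/m³.

0.0431 kg/m³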